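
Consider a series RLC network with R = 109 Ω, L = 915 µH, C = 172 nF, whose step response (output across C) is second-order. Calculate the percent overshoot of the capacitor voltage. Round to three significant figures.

%OS ≈ 2.92%

For a series RLC circuit (capacitor voltage as output), ω_n = 1/√(LC) = 1/√(915 µH · 172 nF) = 79700 rad/s.
ζ = (R/2)·√(C/L) = (109/2)·√(172 nF/915 µH) = 0.747.
%OS = 100 e^{−πζ/√(1−ζ²)} with ζ = 0.747 gives 2.92%.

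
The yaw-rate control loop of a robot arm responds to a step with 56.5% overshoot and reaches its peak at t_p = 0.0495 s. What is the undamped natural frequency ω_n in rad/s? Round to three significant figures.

ω_n ≈ 64.5 rad/s

ζ from %OS: ζ = |ln 0.565|/√(π²+ln²0.565) = 0.179.
t_p = π/ω_d ⇒ ω_d = 63.5 rad/s; then ω_n = ω_d/√(1−ζ²) = 64.5 rad/s.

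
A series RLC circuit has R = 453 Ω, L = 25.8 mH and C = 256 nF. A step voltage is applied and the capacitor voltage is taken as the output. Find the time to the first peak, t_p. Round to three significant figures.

For a series RLC circuit (capacitor voltage as output), ω_n = 1/√(LC) = 1/√(25.8 mH · 256 nF) = 12300 rad/s.
ζ = (R/2)·√(C/L) = (453/2)·√(256 nF/25.8 mH) = 0.713.
The damped frequency ω_d = ω_n√(1−ζ²) = 8620 rad/s. t_p = π/ω_d = 0.000364 s.

t_p ≈ 0.000364 s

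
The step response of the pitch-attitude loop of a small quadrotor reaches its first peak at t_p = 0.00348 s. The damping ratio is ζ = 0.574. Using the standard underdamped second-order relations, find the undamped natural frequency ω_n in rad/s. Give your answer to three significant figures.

ω_n ≈ 1100 rad/s

Peak time t_p = π/ω_d, so ω_d = π/t_p = π/0.00348 = 903 rad/s.
ω_n = ω_d/√(1−ζ²) = 903/√0.671 = 1100 rad/s.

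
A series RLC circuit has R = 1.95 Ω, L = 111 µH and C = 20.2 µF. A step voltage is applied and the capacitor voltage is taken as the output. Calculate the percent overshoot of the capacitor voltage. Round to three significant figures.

For a series RLC circuit (capacitor voltage as output), ω_n = 1/√(LC) = 1/√(111 µH · 20.2 µF) = 21100 rad/s.
ζ = (R/2)·√(C/L) = (1.95/2)·√(20.2 µF/111 µH) = 0.416.
%OS = 100 e^{−πζ/√(1−ζ²)} with ζ = 0.416 gives 23.8%.

%OS ≈ 23.8%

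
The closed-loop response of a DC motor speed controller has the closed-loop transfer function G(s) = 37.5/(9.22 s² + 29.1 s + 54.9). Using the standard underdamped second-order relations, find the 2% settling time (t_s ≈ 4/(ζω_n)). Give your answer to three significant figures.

Dividing through by 9.22: denominator becomes s² + 3.156 s + 5.954.
So ω_n = √5.954 = 2.44 rad/s and ζ = 3.156/(2·2.44) = 0.647.
t_s ≈ 4/(ζω_n) = 2.53 s.

t_s ≈ 2.53 s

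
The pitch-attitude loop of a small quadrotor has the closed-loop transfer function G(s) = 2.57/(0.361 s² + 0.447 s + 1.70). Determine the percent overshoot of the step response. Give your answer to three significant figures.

Dividing through by 0.361: denominator becomes s² + 1.238 s + 4.709.
So ω_n = √4.709 = 2.17 rad/s and ζ = 1.238/(2·2.17) = 0.285.
Overshoot: exp(−π·0.285/√(1−0.285²)) = 0.393, i.e. 39.3%.

%OS ≈ 39.3%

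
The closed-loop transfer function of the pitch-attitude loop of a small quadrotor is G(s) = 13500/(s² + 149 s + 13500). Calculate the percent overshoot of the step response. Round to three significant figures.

Matching coefficients with s² + 2ζω_n s + ω_n² gives ω_n² = 13500 ⇒ ω_n = 116 rad/s, and ζ = 149/(2ω_n) = 0.641.
Overshoot: exp(−π·0.641/√(1−0.641²)) = 0.0724, i.e. 7.24%.

%OS ≈ 7.24%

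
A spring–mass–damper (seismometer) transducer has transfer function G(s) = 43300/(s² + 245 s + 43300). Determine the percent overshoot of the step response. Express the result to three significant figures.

ω_n = √43300 = 208 rad/s; ζ = 245/(2·208) = 0.589.
Overshoot: exp(−π·0.589/√(1−0.589²)) = 0.101, i.e. 10.1%.

%OS ≈ 10.1%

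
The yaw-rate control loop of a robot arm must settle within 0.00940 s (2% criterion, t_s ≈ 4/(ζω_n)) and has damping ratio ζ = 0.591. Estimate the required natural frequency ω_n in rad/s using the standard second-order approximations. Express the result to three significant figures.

ω_n ≈ 720 rad/s

Rearranging t_s ≈ 4/(ζω_n) gives ω_n = 4/(ζ·t_s) = 4/(0.591 × 0.00940) = 720 rad/s.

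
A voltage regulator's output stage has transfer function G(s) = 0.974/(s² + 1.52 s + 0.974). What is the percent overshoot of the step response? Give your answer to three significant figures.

ω_n = √0.974 = 0.987 rad/s; ζ = 1.52/(2·0.987) = 0.770.
%OS = 100·exp(−πζ/√(1−ζ²)) = 2.25%.

%OS ≈ 2.25%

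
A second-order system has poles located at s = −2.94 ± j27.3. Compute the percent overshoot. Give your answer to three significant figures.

%OS ≈ 71.3%

The poles are at −σ ± jω_d with σ = 2.94 and ω_d = 27.3, so ω_n = √(σ²+ω_d²) = 27.5 rad/s and ζ = σ/ω_n = 0.107.
%OS = 100 e^{−πζ/√(1−ζ²)} with ζ = 0.107 gives 71.3%.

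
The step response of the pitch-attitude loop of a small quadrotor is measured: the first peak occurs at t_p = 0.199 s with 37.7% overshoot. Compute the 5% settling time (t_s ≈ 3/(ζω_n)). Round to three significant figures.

From the overshoot, ζ = −ln(OS)/√(π²+ln²(OS)) = 0.297.
From t_p = π/ω_d, ω_d = π/0.199 = 15.8 rad/s, so ω_n = ω_d/√(1−ζ²) = 16.5 rad/s.
t_s ≈ 3/(ζω_n) = 3/(0.297·16.5) = 0.612 s.

t_s ≈ 0.612 s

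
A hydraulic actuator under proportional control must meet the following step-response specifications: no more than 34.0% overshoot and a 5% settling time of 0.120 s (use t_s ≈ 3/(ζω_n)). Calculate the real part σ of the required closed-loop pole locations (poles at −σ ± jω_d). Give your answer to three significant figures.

σ ≈ 25.0

The settling-time spec alone fixes σ = ζω_n = 3/t_s = 3/0.120 = 25.0.
(Overshoot then fixes ζ = 0.325 and hence ω_d = σ·√(1−ζ²)/ζ = 72.8 rad/s.)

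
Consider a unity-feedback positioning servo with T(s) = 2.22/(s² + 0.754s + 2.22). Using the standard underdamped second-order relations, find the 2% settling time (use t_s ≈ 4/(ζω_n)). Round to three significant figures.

Matching coefficients with s² + 2ζω_n s + ω_n² gives ω_n² = 2.22 ⇒ ω_n = 1.49 rad/s, and ζ = 0.754/(2ω_n) = 0.253.
t_s ≈ 4/(ζω_n) = 4/(0.253·1.49) = 10.6 s.

t_s ≈ 10.6 s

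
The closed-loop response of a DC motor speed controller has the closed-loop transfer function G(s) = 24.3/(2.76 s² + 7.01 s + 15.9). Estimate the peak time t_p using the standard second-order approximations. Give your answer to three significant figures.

Dividing through by 2.76: denominator becomes s² + 2.540 s + 5.761.
So ω_n = √5.761 = 2.40 rad/s and ζ = 2.540/(2·2.40) = 0.529.
ω_d = 2.40·√(1 − 0.529²) = 2.04 rad/s. t_p = π/ω_d = 1.54 s.

t_p ≈ 1.54 s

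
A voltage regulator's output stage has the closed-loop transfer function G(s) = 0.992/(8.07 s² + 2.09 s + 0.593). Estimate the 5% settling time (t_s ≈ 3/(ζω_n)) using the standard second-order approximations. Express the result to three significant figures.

t_s ≈ 23.2 s

Dividing through by 8.07: denominator becomes s² + 0.2590 s + 0.07348.
So ω_n = √0.07348 = 0.271 rad/s and ζ = 0.2590/(2·0.271) = 0.478.
t_s ≈ 3/(ζω_n) = 23.2 s.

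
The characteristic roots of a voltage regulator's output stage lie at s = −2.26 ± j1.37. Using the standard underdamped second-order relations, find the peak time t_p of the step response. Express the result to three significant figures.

t_p ≈ 2.29 s

t_p = π/ω_d with ω_d = 1.37 (the imaginary part), so t_p = 2.29 s.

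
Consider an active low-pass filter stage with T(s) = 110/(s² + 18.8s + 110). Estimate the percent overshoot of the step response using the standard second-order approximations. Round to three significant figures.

%OS ≈ 0.175%

Matching coefficients with s² + 2ζω_n s + ω_n² gives ω_n² = 110 ⇒ ω_n = 10.5 rad/s, and ζ = 18.8/(2ω_n) = 0.896.
Overshoot: exp(−π·0.896/√(1−0.896²)) = 0.00175, i.e. 0.175%.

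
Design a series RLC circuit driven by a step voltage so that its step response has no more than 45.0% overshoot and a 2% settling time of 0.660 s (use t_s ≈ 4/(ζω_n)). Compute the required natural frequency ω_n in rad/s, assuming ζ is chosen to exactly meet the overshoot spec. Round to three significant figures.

ζ = −ln(OS)/√(π² + (ln OS)²). With OS = 0.450, ln OS = −0.7985 and ζ = 0.7985/3.241 = 0.246.
Then ω_n = 4/(ζ t_s) = 4/(0.246 × 0.660) = 24.6 rad/s.

ω_n ≈ 24.6 rad/s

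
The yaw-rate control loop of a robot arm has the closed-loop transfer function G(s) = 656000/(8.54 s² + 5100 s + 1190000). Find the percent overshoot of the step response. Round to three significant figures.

%OS ≈ 1.52%

Dividing through by 8.54: denominator becomes s² + 597.2 s + 139300.
So ω_n = √139300 = 373 rad/s and ζ = 597.2/(2·373) = 0.800.
Overshoot: exp(−π·0.800/√(1−0.800²)) = 0.0152, i.e. 1.52%.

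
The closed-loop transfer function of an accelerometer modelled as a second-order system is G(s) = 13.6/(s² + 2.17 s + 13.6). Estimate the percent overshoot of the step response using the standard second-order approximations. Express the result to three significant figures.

ω_n = √13.6 = 3.69 rad/s; ζ = 2.17/(2·3.69) = 0.294.
%OS = 100 e^{−πζ/√(1−ζ²)} with ζ = 0.294 gives 38.0%.

%OS ≈ 38.0%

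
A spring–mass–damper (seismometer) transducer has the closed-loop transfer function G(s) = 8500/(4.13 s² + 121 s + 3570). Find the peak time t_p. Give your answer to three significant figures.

t_p ≈ 0.123 s

Dividing through by 4.13: denominator becomes s² + 29.30 s + 864.4.
So ω_n = √864.4 = 29.4 rad/s and ζ = 29.30/(2·29.4) = 0.498.
ω_d = ω_n√(1−ζ²) = 25.5 rad/s. t_p = π/ω_d = 0.123 s.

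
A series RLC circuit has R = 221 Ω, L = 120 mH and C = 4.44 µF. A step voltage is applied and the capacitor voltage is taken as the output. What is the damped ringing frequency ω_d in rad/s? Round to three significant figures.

ω_d ≈ 1010 rad/s

For a series RLC circuit (capacitor voltage as output), ω_n = 1/√(LC) = 1/√(120 mH · 4.44 µF) = 1370 rad/s.
ζ = (R/2)·√(C/L) = (221/2)·√(4.44 µF/120 mH) = 0.672.
The damped frequency ω_d = ω_n√(1−ζ²) = 1010 rad/s.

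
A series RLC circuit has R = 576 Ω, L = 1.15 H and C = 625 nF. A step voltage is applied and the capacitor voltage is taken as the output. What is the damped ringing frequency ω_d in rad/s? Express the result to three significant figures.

For a series RLC circuit (capacitor voltage as output), ω_n = 1/√(LC) = 1/√(1.15 H · 625 nF) = 1180 rad/s.
ζ = (R/2)·√(C/L) = (576/2)·√(625 nF/1.15 H) = 0.212.
ω_d = 1180·√(1 − 0.212²) = 1150 rad/s.

ω_d ≈ 1150 rad/s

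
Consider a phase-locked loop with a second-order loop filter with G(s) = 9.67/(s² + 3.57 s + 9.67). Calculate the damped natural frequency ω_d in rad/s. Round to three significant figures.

Matching coefficients with s² + 2ζω_n s + ω_n² gives ω_n² = 9.67 ⇒ ω_n = 3.11 rad/s, and ζ = 3.57/(2ω_n) = 0.574.
ω_d = ω_n√(1−ζ²) = 2.55 rad/s.

ω_d ≈ 2.55 rad/s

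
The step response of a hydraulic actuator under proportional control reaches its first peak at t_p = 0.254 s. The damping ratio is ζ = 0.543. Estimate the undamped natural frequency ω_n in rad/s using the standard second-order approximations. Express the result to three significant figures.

Peak time t_p = π/ω_d, so ω_d = π/t_p = π/0.254 = 12.4 rad/s.
ω_n = ω_d/√(1−ζ²) = 12.4/√0.705 = 14.7 rad/s.

ω_n ≈ 14.7 rad/s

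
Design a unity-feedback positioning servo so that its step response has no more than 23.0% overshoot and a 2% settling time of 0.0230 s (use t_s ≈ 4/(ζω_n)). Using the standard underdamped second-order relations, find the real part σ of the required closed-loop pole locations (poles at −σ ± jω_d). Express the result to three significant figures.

The settling-time spec alone fixes σ = ζω_n = 4/t_s = 4/0.0230 = 174.
(Overshoot then fixes ζ = 0.424 and hence ω_d = σ·√(1−ζ²)/ζ = 372 rad/s.)

σ ≈ 174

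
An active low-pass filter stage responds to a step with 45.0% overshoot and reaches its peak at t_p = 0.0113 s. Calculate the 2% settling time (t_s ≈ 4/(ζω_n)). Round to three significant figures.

From the overshoot, ζ = −ln(OS)/√(π²+ln²(OS)) = 0.246.
t_p = π/ω_d ⇒ ω_d = 278 rad/s; then ω_n = ω_d/√(1−ζ²) = 287 rad/s.
t_s ≈ 4/(ζω_n) = 4/(0.246·287) = 0.0566 s.

t_s ≈ 0.0566 s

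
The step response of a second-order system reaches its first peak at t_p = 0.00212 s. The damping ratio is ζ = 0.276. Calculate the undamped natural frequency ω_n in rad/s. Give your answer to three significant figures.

Peak time t_p = π/ω_d, so ω_d = π/t_p = π/0.00212 = 1480 rad/s.
ω_n = ω_d/√(1−ζ²) = 1480/√0.924 = 1540 rad/s.

ω_n ≈ 1540 rad/s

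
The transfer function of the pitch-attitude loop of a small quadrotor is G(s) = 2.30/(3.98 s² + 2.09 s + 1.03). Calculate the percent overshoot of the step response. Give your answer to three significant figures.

%OS ≈ 15.1%

Dividing through by 3.98: denominator becomes s² + 0.5251 s + 0.2588.
So ω_n = √0.2588 = 0.509 rad/s and ζ = 0.5251/(2·0.509) = 0.516.
%OS = 100·exp(−πζ/√(1−ζ²)) = 15.1%.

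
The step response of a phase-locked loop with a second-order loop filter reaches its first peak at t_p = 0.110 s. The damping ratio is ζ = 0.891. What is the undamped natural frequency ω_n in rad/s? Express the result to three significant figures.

Peak time t_p = π/ω_d, so ω_d = π/t_p = π/0.110 = 28.6 rad/s.
ω_n = ω_d/√(1−ζ²) = 28.6/√0.206 = 62.9 rad/s.

ω_n ≈ 62.9 rad/s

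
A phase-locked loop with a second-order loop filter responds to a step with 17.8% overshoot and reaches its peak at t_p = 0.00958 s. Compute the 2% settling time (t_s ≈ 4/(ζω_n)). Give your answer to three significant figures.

t_s ≈ 0.0222 s

ζ from %OS: ζ = |ln 0.178|/√(π²+ln²0.178) = 0.482.
t_p = π/ω_d ⇒ ω_d = 328 rad/s; then ω_n = ω_d/√(1−ζ²) = 374 rad/s.
t_s ≈ 4/(ζω_n) = 4/(0.482·374) = 0.0222 s.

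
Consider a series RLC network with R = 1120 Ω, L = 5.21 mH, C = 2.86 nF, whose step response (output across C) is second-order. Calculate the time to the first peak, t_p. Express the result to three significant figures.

For a series RLC circuit (capacitor voltage as output), ω_n = 1/√(LC) = 1/√(5.21 mH · 2.86 nF) = 259000 rad/s.
ζ = (R/2)·√(C/L) = (1120/2)·√(2.86 nF/5.21 mH) = 0.415.
ω_d = 259000·√(1 − 0.415²) = 236000 rad/s. t_p = π/ω_d = 0.0000133 s.

t_p ≈ 0.0000133 s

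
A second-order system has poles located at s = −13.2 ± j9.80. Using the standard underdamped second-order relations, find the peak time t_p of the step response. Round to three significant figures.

t_p ≈ 0.321 s

t_p = π/ω_d with ω_d = 9.80 (the imaginary part), so t_p = 0.321 s.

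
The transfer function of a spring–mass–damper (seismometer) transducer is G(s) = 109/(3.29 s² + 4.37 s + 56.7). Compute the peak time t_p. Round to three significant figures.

t_p ≈ 0.767 s

Dividing through by 3.29: denominator becomes s² + 1.328 s + 17.23.
So ω_n = √17.23 = 4.15 rad/s and ζ = 1.328/(2·4.15) = 0.160.
ω_d = ω_n√(1−ζ²) = 4.10 rad/s. t_p = π/ω_d = 0.767 s.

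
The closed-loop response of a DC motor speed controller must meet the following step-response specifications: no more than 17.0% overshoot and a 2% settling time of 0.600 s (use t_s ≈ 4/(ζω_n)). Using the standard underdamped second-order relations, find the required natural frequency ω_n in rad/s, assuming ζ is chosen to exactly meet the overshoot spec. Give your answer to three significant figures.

ω_n ≈ 13.6 rad/s

Inverting the overshoot relation: ζ = |ln 0.170|/√(π² + ln²0.170) = 0.491.
From t_s ≈ 4/(ζω_n): ω_n = 4/(ζ·t_s) = 4/(0.491·0.600) = 13.6 rad/s.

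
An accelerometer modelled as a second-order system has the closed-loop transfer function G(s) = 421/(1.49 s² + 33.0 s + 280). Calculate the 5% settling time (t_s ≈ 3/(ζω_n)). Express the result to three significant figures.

t_s ≈ 0.271 s

Dividing through by 1.49: denominator becomes s² + 22.15 s + 187.9.
So ω_n = √187.9 = 13.7 rad/s and ζ = 22.15/(2·13.7) = 0.808.
t_s ≈ 3/(ζω_n) = 0.271 s.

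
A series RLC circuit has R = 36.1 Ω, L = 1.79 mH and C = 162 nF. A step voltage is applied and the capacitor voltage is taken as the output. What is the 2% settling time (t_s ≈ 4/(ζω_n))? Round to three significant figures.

For a series RLC circuit (capacitor voltage as output), ω_n = 1/√(LC) = 1/√(1.79 mH · 162 nF) = 58700 rad/s.
ζ = (R/2)·√(C/L) = (36.1/2)·√(162 nF/1.79 mH) = 0.172.
t_s ≈ 4/(ζω_n) = 0.000397 s.

t_s ≈ 0.000397 s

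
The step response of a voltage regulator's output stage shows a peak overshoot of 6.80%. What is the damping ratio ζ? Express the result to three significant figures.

ζ = −ln(OS)/√(π² + (ln OS)²). With OS = 0.0680, ln OS = −2.688 and ζ = 2.688/4.135 = 0.650.

ζ ≈ 0.650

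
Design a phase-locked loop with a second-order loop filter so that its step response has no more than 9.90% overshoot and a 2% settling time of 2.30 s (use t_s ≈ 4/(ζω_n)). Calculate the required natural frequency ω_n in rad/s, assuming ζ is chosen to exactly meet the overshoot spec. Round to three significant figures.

From %OS = 100·exp(−πζ/√(1−ζ²)), invert to get ζ = −ln(OS)/√(π² + ln²(OS)) with OS = 0.0990.
−ln 0.0990 = 2.313, so ζ = 2.313/√(π² + 5.348) = 0.593.
Then ω_n = 4/(ζ t_s) = 4/(0.593 × 2.30) = 2.93 rad/s.

ω_n ≈ 2.93 rad/s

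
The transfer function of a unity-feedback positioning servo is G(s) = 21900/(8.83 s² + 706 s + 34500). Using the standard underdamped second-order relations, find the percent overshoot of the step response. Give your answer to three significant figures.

%OS ≈ 7.33%

Dividing through by 8.83: denominator becomes s² + 79.95 s + 3907.
So ω_n = √3907 = 62.5 rad/s and ζ = 79.95/(2·62.5) = 0.640.
%OS = 100 e^{−πζ/√(1−ζ²)} with ζ = 0.640 gives 7.33%.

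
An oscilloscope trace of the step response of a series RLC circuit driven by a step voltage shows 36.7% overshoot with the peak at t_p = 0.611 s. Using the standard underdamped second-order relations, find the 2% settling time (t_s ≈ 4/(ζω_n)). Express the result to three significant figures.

The overshoot fixes ζ = −ln(OS)/√(π²+ln²(OS)) = 0.304.
From t_p = π/ω_d, ω_d = π/0.611 = 5.14 rad/s, so ω_n = ω_d/√(1−ζ²) = 5.40 rad/s.
t_s ≈ 4/(ζω_n) = 4/(0.304·5.40) = 2.44 s.

t_s ≈ 2.44 s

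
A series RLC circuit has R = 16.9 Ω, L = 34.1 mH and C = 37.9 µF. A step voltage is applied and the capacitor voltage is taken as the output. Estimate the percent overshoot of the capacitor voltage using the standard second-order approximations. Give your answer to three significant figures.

For a series RLC circuit (capacitor voltage as output), ω_n = 1/√(LC) = 1/√(34.1 mH · 37.9 µF) = 880 rad/s.
ζ = (R/2)·√(C/L) = (16.9/2)·√(37.9 µF/34.1 mH) = 0.282.
%OS = 100 e^{−πζ/√(1−ζ²)} with ζ = 0.282 gives 39.8%.

%OS ≈ 39.8%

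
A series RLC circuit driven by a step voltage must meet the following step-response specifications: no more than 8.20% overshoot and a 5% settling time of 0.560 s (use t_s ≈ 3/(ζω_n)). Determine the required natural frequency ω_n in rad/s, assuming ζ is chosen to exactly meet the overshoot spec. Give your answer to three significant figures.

ω_n ≈ 8.60 rad/s

ζ = −ln(OS)/√(π² + (ln OS)²). With OS = 0.0820, ln OS = −2.501 and ζ = 2.501/4.016 = 0.623.
From t_s ≈ 3/(ζω_n): ω_n = 3/(ζ·t_s) = 3/(0.623·0.560) = 8.60 rad/s.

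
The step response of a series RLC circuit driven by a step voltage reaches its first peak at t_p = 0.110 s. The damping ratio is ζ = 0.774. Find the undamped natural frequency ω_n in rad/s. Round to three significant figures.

ω_n ≈ 45.1 rad/s

Peak time t_p = π/ω_d, so ω_d = π/t_p = π/0.110 = 28.6 rad/s.
ω_n = ω_d/√(1−ζ²) = 28.6/√0.401 = 45.1 rad/s.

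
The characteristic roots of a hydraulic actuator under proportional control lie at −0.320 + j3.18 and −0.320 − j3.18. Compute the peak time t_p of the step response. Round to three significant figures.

t_p ≈ 0.988 s

t_p = π/ω_d with ω_d = 3.18 (the imaginary part), so t_p = 0.988 s.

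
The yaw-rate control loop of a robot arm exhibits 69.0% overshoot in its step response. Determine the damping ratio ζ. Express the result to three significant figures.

ζ = −ln(OS)/√(π² + (ln OS)²). With OS = 0.690, ln OS = −0.3711 and ζ = 0.3711/3.163 = 0.117.

ζ ≈ 0.117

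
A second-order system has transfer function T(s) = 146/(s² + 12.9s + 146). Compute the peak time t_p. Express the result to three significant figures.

t_p ≈ 0.307 s

Matching coefficients with s² + 2ζω_n s + ω_n² gives ω_n² = 146 ⇒ ω_n = 12.1 rad/s, and ζ = 12.9/(2ω_n) = 0.534.
ω_d = ω_n√(1−ζ²) = 10.2 rad/s. Then t_p = π/ω_d = 0.307 s.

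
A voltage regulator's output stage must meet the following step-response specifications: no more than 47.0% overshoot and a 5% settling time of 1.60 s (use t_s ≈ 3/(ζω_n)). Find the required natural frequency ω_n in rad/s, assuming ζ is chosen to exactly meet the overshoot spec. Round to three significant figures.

ω_n ≈ 8.02 rad/s

Inverting the overshoot relation: ζ = |ln 0.470|/√(π² + ln²0.470) = 0.234.
From t_s ≈ 3/(ζω_n): ω_n = 3/(ζ·t_s) = 3/(0.234·1.60) = 8.02 rad/s.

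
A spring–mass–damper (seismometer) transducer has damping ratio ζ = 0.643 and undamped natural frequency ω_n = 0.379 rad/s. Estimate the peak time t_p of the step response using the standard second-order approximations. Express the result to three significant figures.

The damped frequency is ω_d = ω_n√(1−ζ²) = 0.379·√(1−0.413) = 0.290 rad/s.
Peak time t_p = π/ω_d = π/0.290 = 10.8 s.

t_p ≈ 10.8 s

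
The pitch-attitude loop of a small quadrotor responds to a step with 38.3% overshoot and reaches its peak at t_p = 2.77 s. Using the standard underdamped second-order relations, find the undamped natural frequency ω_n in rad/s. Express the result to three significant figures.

From the overshoot, ζ = −ln(OS)/√(π²+ln²(OS)) = 0.292.
t_p = π/ω_d ⇒ ω_d = 1.13 rad/s; then ω_n = ω_d/√(1−ζ²) = 1.19 rad/s.

ω_n ≈ 1.19 rad/s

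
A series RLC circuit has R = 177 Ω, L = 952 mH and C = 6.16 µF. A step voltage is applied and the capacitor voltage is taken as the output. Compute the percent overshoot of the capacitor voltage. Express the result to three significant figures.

For a series RLC circuit (capacitor voltage as output), ω_n = 1/√(LC) = 1/√(952 mH · 6.16 µF) = 413 rad/s.
ζ = (R/2)·√(C/L) = (177/2)·√(6.16 µF/952 mH) = 0.225.
%OS = 100 e^{−πζ/√(1−ζ²)} with ζ = 0.225 gives 48.4%.

%OS ≈ 48.4%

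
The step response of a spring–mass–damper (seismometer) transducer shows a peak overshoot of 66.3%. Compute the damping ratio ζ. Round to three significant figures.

From %OS = 100·exp(−πζ/√(1−ζ²)), invert to get ζ = −ln(OS)/√(π² + ln²(OS)) with OS = 0.663.
−ln 0.663 = 0.4110, so ζ = 0.4110/√(π² + 0.1689) = 0.130.

ζ ≈ 0.130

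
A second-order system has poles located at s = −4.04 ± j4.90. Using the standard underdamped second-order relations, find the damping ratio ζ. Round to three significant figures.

ζ ≈ 0.636

With σ = 4.04, ω_d = 4.90: ω_n = √(σ²+ω_d²) = 6.35 rad/s, ζ = σ/ω_n = 0.636.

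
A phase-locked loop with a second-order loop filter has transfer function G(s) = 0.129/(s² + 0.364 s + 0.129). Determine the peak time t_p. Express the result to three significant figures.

t_p ≈ 10.1 s

Comparing the denominator to s² + 2ζω_n s + ω_n²: ω_n = √0.129 = 0.359 rad/s, and 2ζω_n = 0.364 so ζ = 0.364/(2·0.359) = 0.507.
The damped frequency ω_d = ω_n√(1−ζ²) = 0.310 rad/s. Then t_p = π/ω_d = 10.1 s.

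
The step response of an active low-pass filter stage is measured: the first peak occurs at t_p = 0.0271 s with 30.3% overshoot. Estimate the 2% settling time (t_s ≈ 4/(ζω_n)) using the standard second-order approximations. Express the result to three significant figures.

t_s ≈ 0.0908 s

From the overshoot, ζ = −ln(OS)/√(π²+ln²(OS)) = 0.355.
t_p = π/ω_d ⇒ ω_d = 116 rad/s; then ω_n = ω_d/√(1−ζ²) = 124 rad/s.
t_s ≈ 4/(ζω_n) = 4/(0.355·124) = 0.0908 s.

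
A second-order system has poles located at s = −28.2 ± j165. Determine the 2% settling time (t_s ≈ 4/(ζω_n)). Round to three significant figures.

For poles at −σ ± jω_d, ζω_n = σ = 28.2, so t_s ≈ 4/σ = 0.142 s.

t_s ≈ 0.142 s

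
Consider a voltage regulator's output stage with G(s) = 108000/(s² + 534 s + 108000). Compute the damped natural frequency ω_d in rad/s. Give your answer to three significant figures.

ω_n = √108000 = 329 rad/s; ζ = 534/(2·329) = 0.812.
ω_d = 329·√(1 − 0.812²) = 192 rad/s.

ω_d ≈ 192 rad/s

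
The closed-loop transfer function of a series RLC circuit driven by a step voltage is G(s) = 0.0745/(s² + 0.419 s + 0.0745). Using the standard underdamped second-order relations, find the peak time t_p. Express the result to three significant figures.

t_p ≈ 18.0 s

ω_n = √0.0745 = 0.273 rad/s; ζ = 0.419/(2·0.273) = 0.768.
ω_d = ω_n√(1−ζ²) = 0.175 rad/s. Then t_p = π/ω_d = 18.0 s.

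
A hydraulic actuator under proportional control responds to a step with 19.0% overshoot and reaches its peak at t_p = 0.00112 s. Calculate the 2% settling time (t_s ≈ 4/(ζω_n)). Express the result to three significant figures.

The overshoot fixes ζ = −ln(OS)/√(π²+ln²(OS)) = 0.467.
t_p = π/ω_d ⇒ ω_d = 2800 rad/s; then ω_n = ω_d/√(1−ζ²) = 3170 rad/s.
t_s ≈ 4/(ζω_n) = 4/(0.467·3170) = 0.00270 s.

t_s ≈ 0.00270 s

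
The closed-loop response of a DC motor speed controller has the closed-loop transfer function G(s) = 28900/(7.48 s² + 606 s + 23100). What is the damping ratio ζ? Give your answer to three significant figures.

ζ ≈ 0.729

Dividing through by 7.48: denominator becomes s² + 81.02 s + 3088.
So ω_n = √3088 = 55.6 rad/s and ζ = 81.02/(2·55.6) = 0.729.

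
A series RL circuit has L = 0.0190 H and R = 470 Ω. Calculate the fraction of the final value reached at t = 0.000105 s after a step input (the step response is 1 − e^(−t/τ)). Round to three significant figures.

τ = L/R = 0.0190/470 = 0.0000404 s.
y(t)/y_∞ = 1 − e^(−t/τ) = 1 − e^(−0.000105/0.0000404) = 1 − e^(−2.60) = 0.926.

y/y_∞ ≈ 0.926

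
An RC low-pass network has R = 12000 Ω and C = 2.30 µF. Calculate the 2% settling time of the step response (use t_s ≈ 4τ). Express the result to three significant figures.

τ = RC = 12000 × 2.30 µF = 0.0276 s.
t_s ≈ 4τ = 0.110 s.

t_s ≈ 0.110 s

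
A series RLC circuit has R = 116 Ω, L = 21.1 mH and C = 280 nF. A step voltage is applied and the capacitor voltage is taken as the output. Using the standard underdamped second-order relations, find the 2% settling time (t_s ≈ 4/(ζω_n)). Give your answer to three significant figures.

For a series RLC circuit (capacitor voltage as output), ω_n = 1/√(LC) = 1/√(21.1 mH · 280 nF) = 13000 rad/s.
ζ = (R/2)·√(C/L) = (116/2)·√(280 nF/21.1 mH) = 0.211.
t_s ≈ 4/(ζω_n) = 0.00146 s.

t_s ≈ 0.00146 s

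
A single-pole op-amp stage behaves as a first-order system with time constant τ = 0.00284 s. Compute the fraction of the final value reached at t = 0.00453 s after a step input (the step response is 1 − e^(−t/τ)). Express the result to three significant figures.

y(t)/y_∞ = 1 − e^(−t/τ) = 1 − e^(−0.00453/0.00284) = 1 − e^(−1.60) = 0.797.

y/y_∞ ≈ 0.797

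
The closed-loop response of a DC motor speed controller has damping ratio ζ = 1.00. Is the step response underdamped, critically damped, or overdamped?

Since ζ = 1, the system is critically damped.

critically damped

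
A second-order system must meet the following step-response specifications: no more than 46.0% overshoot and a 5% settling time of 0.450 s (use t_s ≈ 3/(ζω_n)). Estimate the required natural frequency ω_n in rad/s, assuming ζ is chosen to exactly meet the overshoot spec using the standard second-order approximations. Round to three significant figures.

Inverting the overshoot relation: ζ = |ln 0.460|/√(π² + ln²0.460) = 0.240.
From t_s ≈ 3/(ζω_n): ω_n = 3/(ζ·t_s) = 3/(0.240·0.450) = 27.8 rad/s.

ω_n ≈ 27.8 rad/s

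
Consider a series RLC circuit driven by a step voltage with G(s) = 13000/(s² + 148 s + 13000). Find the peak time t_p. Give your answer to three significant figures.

t_p ≈ 0.0362 s

ω_n = √13000 = 114 rad/s; ζ = 148/(2·114) = 0.649.
ω_d = 114·√(1 − 0.649²) = 86.7 rad/s. Then t_p = π/ω_d = 0.0362 s.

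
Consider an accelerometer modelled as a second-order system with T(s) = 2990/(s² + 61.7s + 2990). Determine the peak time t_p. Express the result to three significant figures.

Matching coefficients with s² + 2ζω_n s + ω_n² gives ω_n² = 2990 ⇒ ω_n = 54.7 rad/s, and ζ = 61.7/(2ω_n) = 0.564.
ω_d = ω_n√(1−ζ²) = 45.1 rad/s. Then t_p = π/ω_d = 0.0696 s.

t_p ≈ 0.0696 s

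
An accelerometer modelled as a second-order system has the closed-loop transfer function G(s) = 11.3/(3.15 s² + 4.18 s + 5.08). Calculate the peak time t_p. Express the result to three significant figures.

t_p ≈ 2.90 s

Dividing through by 3.15: denominator becomes s² + 1.327 s + 1.613.
So ω_n = √1.613 = 1.27 rad/s and ζ = 1.327/(2·1.27) = 0.522.
The damped frequency ω_d = ω_n√(1−ζ²) = 1.08 rad/s. t_p = π/ω_d = 2.90 s.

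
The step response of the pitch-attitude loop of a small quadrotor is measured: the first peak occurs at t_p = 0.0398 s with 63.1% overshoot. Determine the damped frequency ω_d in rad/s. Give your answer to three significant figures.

t_p = π/ω_d, so ω_d = π/0.0398 = 78.9 rad/s.

ω_d ≈ 78.9 rad/s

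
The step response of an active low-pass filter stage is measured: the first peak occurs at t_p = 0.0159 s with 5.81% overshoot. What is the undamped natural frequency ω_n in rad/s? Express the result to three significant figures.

ω_n ≈ 267 rad/s

ζ from %OS: ζ = |ln 0.0581|/√(π²+ln²0.0581) = 0.671.
t_p = π/ω_d ⇒ ω_d = 198 rad/s; then ω_n = ω_d/√(1−ζ²) = 267 rad/s.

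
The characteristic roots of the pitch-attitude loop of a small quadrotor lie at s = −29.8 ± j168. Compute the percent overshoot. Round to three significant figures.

With σ = 29.8, ω_d = 168: ω_n = √(σ²+ω_d²) = 171 rad/s, ζ = σ/ω_n = 0.175.
%OS = 100 e^{−πζ/√(1−ζ²)} with ζ = 0.175 gives 57.3%.

%OS ≈ 57.3%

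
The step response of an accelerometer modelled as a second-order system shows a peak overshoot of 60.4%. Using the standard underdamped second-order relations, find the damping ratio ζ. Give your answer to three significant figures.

ζ ≈ 0.158

Inverting the overshoot relation: ζ = |ln 0.604|/√(π² + ln²0.604) = 0.158.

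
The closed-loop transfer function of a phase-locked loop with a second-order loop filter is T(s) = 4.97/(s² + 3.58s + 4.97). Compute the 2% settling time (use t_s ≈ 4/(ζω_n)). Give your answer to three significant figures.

t_s ≈ 2.23 s

Matching coefficients with s² + 2ζω_n s + ω_n² gives ω_n² = 4.97 ⇒ ω_n = 2.23 rad/s, and ζ = 3.58/(2ω_n) = 0.803.
t_s ≈ 4/(ζω_n) = 4/(0.803·2.23) = 2.23 s.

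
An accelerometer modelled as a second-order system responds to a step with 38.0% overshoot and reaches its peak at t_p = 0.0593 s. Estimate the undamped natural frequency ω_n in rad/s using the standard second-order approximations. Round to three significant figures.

From the overshoot, ζ = −ln(OS)/√(π²+ln²(OS)) = 0.294.
t_p = π/ω_d ⇒ ω_d = 53.0 rad/s; then ω_n = ω_d/√(1−ζ²) = 55.4 rad/s.

ω_n ≈ 55.4 rad/s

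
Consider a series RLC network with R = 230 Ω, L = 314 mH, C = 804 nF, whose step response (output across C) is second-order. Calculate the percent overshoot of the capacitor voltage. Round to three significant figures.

%OS ≈ 55.5%

For a series RLC circuit (capacitor voltage as output), ω_n = 1/√(LC) = 1/√(314 mH · 804 nF) = 1990 rad/s.
ζ = (R/2)·√(C/L) = (230/2)·√(804 nF/314 mH) = 0.184.
%OS = 100·exp(−πζ/√(1−ζ²)) = 55.5%.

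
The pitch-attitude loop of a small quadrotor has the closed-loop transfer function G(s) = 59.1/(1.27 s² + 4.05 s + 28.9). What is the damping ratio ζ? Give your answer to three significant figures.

ζ ≈ 0.334

Dividing through by 1.27: denominator becomes s² + 3.189 s + 22.76.
So ω_n = √22.76 = 4.77 rad/s and ζ = 3.189/(2·4.77) = 0.334.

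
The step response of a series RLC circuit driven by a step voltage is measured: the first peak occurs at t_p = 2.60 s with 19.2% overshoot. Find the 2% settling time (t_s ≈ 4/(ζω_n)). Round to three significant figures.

ζ from %OS: ζ = |ln 0.192|/√(π²+ln²0.192) = 0.465.
From t_p = π/ω_d, ω_d = π/2.60 = 1.21 rad/s, so ω_n = ω_d/√(1−ζ²) = 1.36 rad/s.
t_s ≈ 4/(ζω_n) = 4/(0.465·1.36) = 6.30 s.

t_s ≈ 6.30 s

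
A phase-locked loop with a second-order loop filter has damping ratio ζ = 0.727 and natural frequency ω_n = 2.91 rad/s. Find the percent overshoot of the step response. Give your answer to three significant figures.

For an underdamped second-order system, %OS = 100·exp(−πζ/√(1−ζ²)).
πζ/√(1−ζ²) = π·0.727/√(1−0.529) = 3.326, so %OS = 100·e^(−3.326) = 3.59%.

%OS ≈ 3.59%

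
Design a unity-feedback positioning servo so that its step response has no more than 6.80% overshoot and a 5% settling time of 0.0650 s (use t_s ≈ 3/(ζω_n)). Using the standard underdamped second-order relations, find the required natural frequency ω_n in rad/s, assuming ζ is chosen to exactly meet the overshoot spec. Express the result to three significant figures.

ζ = −ln(OS)/√(π² + (ln OS)²). With OS = 0.0680, ln OS = −2.688 and ζ = 2.688/4.135 = 0.650.
Then ω_n = 3/(ζ t_s) = 3/(0.650 × 0.0650) = 71.0 rad/s.

ω_n ≈ 71.0 rad/s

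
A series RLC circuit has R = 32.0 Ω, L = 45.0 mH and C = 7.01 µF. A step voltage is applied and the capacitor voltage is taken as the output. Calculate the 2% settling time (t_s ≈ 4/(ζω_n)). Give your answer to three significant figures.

t_s ≈ 0.0112 s

For a series RLC circuit (capacitor voltage as output), ω_n = 1/√(LC) = 1/√(45.0 mH · 7.01 µF) = 1780 rad/s.
ζ = (R/2)·√(C/L) = (32.0/2)·√(7.01 µF/45.0 mH) = 0.200.
t_s ≈ 4/(ζω_n) = 0.0112 s.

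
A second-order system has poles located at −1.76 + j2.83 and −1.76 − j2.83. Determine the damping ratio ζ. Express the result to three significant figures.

The poles are at −σ ± jω_d with σ = 1.76 and ω_d = 2.83, so ω_n = √(σ²+ω_d²) = 3.33 rad/s and ζ = σ/ω_n = 0.528.

ζ ≈ 0.528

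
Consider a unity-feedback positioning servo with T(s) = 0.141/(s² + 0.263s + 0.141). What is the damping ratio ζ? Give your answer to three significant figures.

Comparing the denominator to s² + 2ζω_n s + ω_n²: ω_n = √0.141 = 0.375 rad/s, and 2ζω_n = 0.263 so ζ = 0.263/(2·0.375) = 0.350.

ζ ≈ 0.350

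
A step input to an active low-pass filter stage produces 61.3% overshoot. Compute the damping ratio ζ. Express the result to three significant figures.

Inverting the overshoot relation: ζ = |ln 0.613|/√(π² + ln²0.613) = 0.154.

ζ ≈ 0.154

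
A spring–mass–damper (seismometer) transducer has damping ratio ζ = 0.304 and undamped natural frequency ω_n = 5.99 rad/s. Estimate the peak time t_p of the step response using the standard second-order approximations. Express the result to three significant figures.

The damped frequency is ω_d = ω_n√(1−ζ²) = 5.99·√(1−0.0924) = 5.71 rad/s.
Peak time t_p = π/ω_d = π/5.71 = 0.551 s.

t_p ≈ 0.551 s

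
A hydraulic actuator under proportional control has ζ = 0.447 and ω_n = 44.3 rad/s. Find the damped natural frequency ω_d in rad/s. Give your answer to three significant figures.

ω_d = ω_n√(1−ζ²) = 44.3·√0.800 = 39.6 rad/s.

ω_d ≈ 39.6 rad/s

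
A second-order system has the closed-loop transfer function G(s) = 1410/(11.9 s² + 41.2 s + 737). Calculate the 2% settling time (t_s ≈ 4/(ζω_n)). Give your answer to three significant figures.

t_s ≈ 2.31 s

Dividing through by 11.9: denominator becomes s² + 3.462 s + 61.93.
So ω_n = √61.93 = 7.87 rad/s and ζ = 3.462/(2·7.87) = 0.220.
t_s ≈ 4/(ζω_n) = 2.31 s.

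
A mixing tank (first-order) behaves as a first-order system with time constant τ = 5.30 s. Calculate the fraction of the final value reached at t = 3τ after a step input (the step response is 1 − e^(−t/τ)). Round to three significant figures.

y(t)/y_∞ = 1 − e^(−t/τ) = 1 − e^(−3) = 1 − e^(−3.00) = 0.950.

y/y_∞ ≈ 0.950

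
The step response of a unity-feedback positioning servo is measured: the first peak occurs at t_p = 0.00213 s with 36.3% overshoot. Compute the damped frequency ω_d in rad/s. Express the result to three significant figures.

t_p = π/ω_d, so ω_d = π/0.00213 = 1470 rad/s.

ω_d ≈ 1470 rad/s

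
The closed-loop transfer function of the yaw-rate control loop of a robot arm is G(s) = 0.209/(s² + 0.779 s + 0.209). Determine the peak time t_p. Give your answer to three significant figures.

t_p ≈ 13.1 s

Matching coefficients with s² + 2ζω_n s + ω_n² gives ω_n² = 0.209 ⇒ ω_n = 0.457 rad/s, and ζ = 0.779/(2ω_n) = 0.852.
ω_d = ω_n√(1−ζ²) = 0.239 rad/s. Then t_p = π/ω_d = 13.1 s.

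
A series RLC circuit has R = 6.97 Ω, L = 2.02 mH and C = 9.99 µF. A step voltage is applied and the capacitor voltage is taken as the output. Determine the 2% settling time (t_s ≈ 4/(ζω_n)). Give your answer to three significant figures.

For a series RLC circuit (capacitor voltage as output), ω_n = 1/√(LC) = 1/√(2.02 mH · 9.99 µF) = 7040 rad/s.
ζ = (R/2)·√(C/L) = (6.97/2)·√(9.99 µF/2.02 mH) = 0.245.
t_s ≈ 4/(ζω_n) = 0.00232 s.

t_s ≈ 0.00232 s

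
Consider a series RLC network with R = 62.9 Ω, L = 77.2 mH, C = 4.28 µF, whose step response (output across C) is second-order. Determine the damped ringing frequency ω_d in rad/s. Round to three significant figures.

For a series RLC circuit (capacitor voltage as output), ω_n = 1/√(LC) = 1/√(77.2 mH · 4.28 µF) = 1740 rad/s.
ζ = (R/2)·√(C/L) = (62.9/2)·√(4.28 µF/77.2 mH) = 0.234.
ω_d = ω_n√(1−ζ²) = 1690 rad/s.

ω_d ≈ 1690 rad/s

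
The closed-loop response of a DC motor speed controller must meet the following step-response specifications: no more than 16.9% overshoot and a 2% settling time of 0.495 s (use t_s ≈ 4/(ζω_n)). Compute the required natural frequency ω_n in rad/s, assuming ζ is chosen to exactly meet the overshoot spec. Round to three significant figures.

ζ = −ln(OS)/√(π² + (ln OS)²). With OS = 0.169, ln OS = −1.778 and ζ = 1.778/3.610 = 0.493.
From t_s ≈ 4/(ζω_n): ω_n = 4/(ζ·t_s) = 4/(0.493·0.495) = 16.4 rad/s.

ω_n ≈ 16.4 rad/s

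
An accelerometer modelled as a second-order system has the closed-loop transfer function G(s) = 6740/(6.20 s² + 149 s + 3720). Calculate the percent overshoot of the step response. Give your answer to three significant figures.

%OS ≈ 17.1%

Dividing through by 6.20: denominator becomes s² + 24.03 s + 600.0.
So ω_n = √600.0 = 24.5 rad/s and ζ = 24.03/(2·24.5) = 0.491.
%OS = 100·exp(−πζ/√(1−ζ²)) = 17.1%.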